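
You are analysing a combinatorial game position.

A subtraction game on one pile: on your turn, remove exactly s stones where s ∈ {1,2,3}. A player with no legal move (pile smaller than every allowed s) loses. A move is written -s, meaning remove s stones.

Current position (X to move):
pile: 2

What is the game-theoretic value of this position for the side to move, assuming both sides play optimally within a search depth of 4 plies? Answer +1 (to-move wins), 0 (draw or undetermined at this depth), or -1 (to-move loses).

value(2, X) = +1

p1 X@[2]: -1[1]-1 -2[0]+1*
p2 O@[0] terminal -1; root [2] d4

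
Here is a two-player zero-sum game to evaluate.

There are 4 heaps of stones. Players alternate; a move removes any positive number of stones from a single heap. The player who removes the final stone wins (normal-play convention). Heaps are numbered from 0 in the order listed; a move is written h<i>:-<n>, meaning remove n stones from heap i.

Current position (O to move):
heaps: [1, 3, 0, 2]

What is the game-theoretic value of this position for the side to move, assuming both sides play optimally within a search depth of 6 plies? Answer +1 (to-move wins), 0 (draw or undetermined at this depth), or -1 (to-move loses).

value((1,3,0,2), O) = -1

[(1,3,0,2)] O move#1: h0:-1:-1/(0,3,0,2)*, h1:-1:-1/(1,2,0,2), h1:-2:-1/(1,1,0,2), h1:-3:-1/(1,0,0,2), h3:-1:-1/(1,3,0,1), h3:-2:-1/(1,3,0,0)
[(0,3,0,2)] X move#2: h1:-1:+1/(0,2,0,2)*, h1:-2:-1/(0,1,0,2), h1:-3:-1/(0,0,0,2), h3:-1:-1/(0,3,0,1), h3:-2:-1/(0,3,0,0)
[(0,2,0,2)] O move#3: h1:-1:-1/(0,1,0,2)*, h1:-2:-1/(0,0,0,2), h3:-1:-1/(0,2,0,1), h3:-2:-1/(0,2,0,0)
[(0,1,0,2)] X move#4: h1:-1:-1/(0,0,0,2), h3:-1:+1/(0,1,0,1)*, h3:-2:-1/(0,1,0,0)
[(0,1,0,1)] O move#5: h1:-1:-1/(0,0,0,1)*, h3:-1:-1/(0,1,0,0)
[(0,0,0,1)] X move#6: h3:-1:+1/(0,0,0,0)*
[(0,0,0,0)] end (terminal -1, O#7); searched (1,3,0,2) to 6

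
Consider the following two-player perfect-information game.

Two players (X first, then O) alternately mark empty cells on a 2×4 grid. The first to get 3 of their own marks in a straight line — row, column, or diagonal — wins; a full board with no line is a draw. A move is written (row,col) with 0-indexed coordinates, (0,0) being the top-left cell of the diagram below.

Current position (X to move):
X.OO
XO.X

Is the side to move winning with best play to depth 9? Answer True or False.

p1 X@[X.OO/XO.X]: (0,1)[XXOO/XO.X]+0* (1,2)[X.OO/XOXX]-1
p2 O@[XXOO/XO.X]: (1,2)[XXOO/XOOX]+0*
p3 X@[XXOO/XOOX] terminal +0; root [X.OO/XO.X] d9

X winning at [X.OO/XO.X]: False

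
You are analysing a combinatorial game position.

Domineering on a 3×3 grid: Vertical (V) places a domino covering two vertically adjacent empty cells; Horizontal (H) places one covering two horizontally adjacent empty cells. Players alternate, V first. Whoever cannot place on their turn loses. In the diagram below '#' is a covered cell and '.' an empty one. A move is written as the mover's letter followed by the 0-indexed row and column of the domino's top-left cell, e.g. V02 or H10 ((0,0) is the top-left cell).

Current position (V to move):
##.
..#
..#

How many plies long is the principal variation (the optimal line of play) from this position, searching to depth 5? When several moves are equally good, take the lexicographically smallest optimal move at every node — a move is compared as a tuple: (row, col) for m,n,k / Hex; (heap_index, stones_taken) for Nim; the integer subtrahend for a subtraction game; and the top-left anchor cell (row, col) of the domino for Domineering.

[##./..#/..#] V move#1: V10:+1/##./#.#/#.#*, V11:+1/##./.##/.##
[##./#.#/#.#] end (terminal -1, H#2); searched ##./..#/..# to 5

PV length from [##./..#/..#]: 1 ply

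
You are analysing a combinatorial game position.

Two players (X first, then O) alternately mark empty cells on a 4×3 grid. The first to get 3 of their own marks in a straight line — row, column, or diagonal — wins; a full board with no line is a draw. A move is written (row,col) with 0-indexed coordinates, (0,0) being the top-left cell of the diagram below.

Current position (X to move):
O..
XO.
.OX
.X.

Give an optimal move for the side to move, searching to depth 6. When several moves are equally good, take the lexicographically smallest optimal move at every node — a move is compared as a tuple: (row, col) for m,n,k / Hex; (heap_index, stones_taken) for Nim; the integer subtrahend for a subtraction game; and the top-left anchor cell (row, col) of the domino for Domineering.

X's best at [O../XO./.OX/.X.]: (0,1)

p1 X@[O../XO./.OX/.X.]: (0,1)[OX./XO./.OX/.X.]+0* (0,2)[O.X/XO./.OX/.X.]-1 (1,2)[O../XOX/.OX/.X.]-1 (2,0)[O../XO./XOX/.X.]-1 (3,0)[O../XO./.OX/XX.]-1 (3,2)[O../XO./.OX/.XX]-1
p2 O@[OX./XO./.OX/.X.]: (0,2)[OXO/XO./.OX/.X.]+0* (1,2)[OX./XOO/.OX/.X.]-1 (2,0)[OX./XO./OOX/.X.]+0 (3,0)[OX./XO./.OX/OX.]-1 (3,2)[OX./XO./.OX/.XO]+0
p3 X@[OXO/XO./.OX/.X.]: (1,2)[OXO/XOX/.OX/.X.]-1 (2,0)[OXO/XO./XOX/.X.]+0* (3,0)[OXO/XO./.OX/XX.]-1 (3,2)[OXO/XO./.OX/.XX]-1
p4 O@[OXO/XO./XOX/.X.]: (1,2)[OXO/XOO/XOX/.X.]-1 (3,0)[OXO/XO./XOX/OX.]+0* (3,2)[OXO/XO./XOX/.XO]-1
p5 X@[OXO/XO./XOX/OX.]: (1,2)[OXO/XOX/XOX/OX.]+0* (3,2)[OXO/XO./XOX/OXX]-1
p6 O@[OXO/XOX/XOX/OX.]: (3,2)[OXO/XOX/XOX/OXO]+0*
p7 X@[OXO/XOX/XOX/OXO] terminal +0; root [O../XO./.OX/.X.] d6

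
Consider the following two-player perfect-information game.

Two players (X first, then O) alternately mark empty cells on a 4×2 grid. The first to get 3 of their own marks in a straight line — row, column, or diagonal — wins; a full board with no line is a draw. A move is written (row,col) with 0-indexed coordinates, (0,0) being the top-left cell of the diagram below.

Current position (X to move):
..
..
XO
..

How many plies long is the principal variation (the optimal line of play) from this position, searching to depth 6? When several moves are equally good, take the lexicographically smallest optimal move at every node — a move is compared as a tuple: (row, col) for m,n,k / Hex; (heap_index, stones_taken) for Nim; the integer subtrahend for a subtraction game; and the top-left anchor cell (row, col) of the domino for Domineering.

PV length from [../../XO/..]: 3 plies

ply 1, X at ../../XO/.. | (0,0)=+0→X./../XO/..; (0,1)=+0→.X/../XO/..; (1,0)=+1→../X./XO/..*; (1,1)=+0→../.X/XO/..; (3,0)=+0→../../XO/X.; (3,1)=+0→../../XO/.X
ply 2, O at ../X./XO/.. | (0,0)=-1→O./X./XO/..*; (0,1)=-1→.O/X./XO/..; (1,1)=-1→../XO/XO/..; (3,0)=-1→../X./XO/O.; (3,1)=-1→../X./XO/.O
ply 3, X at O./X./XO/.. | (0,1)=+0→OX/X./XO/..; (1,1)=+0→O./XX/XO/..; (3,0)=+1→O./X./XO/X.*; (3,1)=+0→O./X./XO/.X
ply 4: O./X./XO/X. is terminal -1 (O); from ../../XO/.. depth 6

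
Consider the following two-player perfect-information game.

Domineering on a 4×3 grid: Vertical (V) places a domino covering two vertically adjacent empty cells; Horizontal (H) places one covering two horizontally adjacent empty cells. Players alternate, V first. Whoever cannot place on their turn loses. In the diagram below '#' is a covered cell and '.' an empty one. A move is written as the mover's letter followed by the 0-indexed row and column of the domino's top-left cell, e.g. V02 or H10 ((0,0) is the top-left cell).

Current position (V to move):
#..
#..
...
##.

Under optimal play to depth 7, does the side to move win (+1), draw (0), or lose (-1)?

value(#../#../.../##., V) = +1

p1 V@[#../#../.../##.]: V01[##./##./.../##.]+1* V02[#.#/#.#/.../##.]+1 V11[#../##./.#./##.]+1 V12[#../#.#/..#/##.]+1 V22[#../#../..#/###]-1
p2 H@[##./##./.../##.]: H20[##./##./##./##.]-1* H21[##./##./.##/##.]-1
p3 V@[##./##./##./##.]: V02[###/###/##./##.]+1* V12[##./###/###/##.]+1 V22[##./##./###/###]+1
p4 H@[###/###/##./##.] terminal -1; root [#../#../.../##.] d7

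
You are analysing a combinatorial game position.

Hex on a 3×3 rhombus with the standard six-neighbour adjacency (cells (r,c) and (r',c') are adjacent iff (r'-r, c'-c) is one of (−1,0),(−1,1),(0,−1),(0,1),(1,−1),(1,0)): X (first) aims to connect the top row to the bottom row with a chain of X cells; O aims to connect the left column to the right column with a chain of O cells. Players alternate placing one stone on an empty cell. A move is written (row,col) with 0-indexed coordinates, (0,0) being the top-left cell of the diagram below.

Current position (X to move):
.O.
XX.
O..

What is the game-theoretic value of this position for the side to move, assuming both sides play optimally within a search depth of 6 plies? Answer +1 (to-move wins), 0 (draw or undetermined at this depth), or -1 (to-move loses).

value(.O./XX./O.., X) = +1

p1 X@[.O./XX./O..]: (0,0)[XO./XX./O..]-1 (0,2)[.OX/XX./O..]-1 (1,2)[.O./XXX/O..]+1* (2,1)[.O./XX./OX.]+1 (2,2)[.O./XX./O.X]+1
p2 O@[.O./XXX/O..]: (0,0)[OO./XXX/O..]-1* (0,2)[.OO/XXX/O..]-1 (2,1)[.O./XXX/OO.]-1 (2,2)[.O./XXX/O.O]-1
p3 X@[OO./XXX/O..]: (0,2)[OOX/XXX/O..]+1* (2,1)[OO./XXX/OX.]-1 (2,2)[OO./XXX/O.X]-1
p4 O@[OOX/XXX/O..]: (2,1)[OOX/XXX/OO.]-1* (2,2)[OOX/XXX/O.O]-1
p5 X@[OOX/XXX/OO.]: (2,2)[OOX/XXX/OOX]+1*
p6 O@[OOX/XXX/OOX] terminal -1; root [.O./XX./O..] d6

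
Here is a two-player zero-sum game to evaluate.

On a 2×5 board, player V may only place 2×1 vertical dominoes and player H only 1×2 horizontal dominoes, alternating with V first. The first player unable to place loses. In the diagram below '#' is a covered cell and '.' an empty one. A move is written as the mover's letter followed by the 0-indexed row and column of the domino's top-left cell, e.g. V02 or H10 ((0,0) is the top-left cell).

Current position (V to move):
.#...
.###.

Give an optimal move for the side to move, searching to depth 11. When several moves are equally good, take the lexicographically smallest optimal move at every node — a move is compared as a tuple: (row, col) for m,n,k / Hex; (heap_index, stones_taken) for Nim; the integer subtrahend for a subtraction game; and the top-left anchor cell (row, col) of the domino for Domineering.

V's best at [.#.../.###.]: V04

ply 1, V at .#.../.###. | V00=-1→##.../####.; V04=+1→.#..#/.####*
ply 2, H at .#..#/.#### | H02=-1→.####/.####*
ply 3, V at .####/.#### | V00=+1→#####/#####*
ply 4: #####/##### is terminal -1 (H); from .#.../.###. depth 11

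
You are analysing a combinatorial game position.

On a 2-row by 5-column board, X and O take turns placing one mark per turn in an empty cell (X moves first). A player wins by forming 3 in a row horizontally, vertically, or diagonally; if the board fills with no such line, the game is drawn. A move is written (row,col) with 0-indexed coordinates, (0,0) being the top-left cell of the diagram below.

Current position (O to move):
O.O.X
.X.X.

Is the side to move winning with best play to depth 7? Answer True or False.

p1 O@[O.O.X/.X.X.]: (0,1)[OOO.X/.X.X.]+1* (0,3)[O.OOX/.X.X.]-1 (1,0)[O.O.X/OX.X.]-1 (1,2)[O.O.X/.XOX.]+0 (1,4)[O.O.X/.X.XO]-1
p2 X@[OOO.X/.X.X.] terminal -1; root [O.O.X/.X.X.] d7

O winning at [O.O.X/.X.X.]: True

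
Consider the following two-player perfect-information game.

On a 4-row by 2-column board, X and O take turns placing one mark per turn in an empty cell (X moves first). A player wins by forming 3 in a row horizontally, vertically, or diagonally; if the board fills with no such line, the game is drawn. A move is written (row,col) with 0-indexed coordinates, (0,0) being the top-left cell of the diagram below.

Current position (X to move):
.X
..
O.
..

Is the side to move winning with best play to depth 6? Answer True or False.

X winning at [.X/../O./..]: False

[.X/../O./..] X move#1: (0,0):+0/XX/../O./..*, (1,0):+0/.X/X./O./.., (1,1):+0/.X/.X/O./.., (2,1):+0/.X/../OX/.., (3,0):+0/.X/../O./X., (3,1):-1/.X/../O./.X
[XX/../O./..] O move#2: (1,0):+0/XX/O./O./..*, (1,1):+0/XX/.O/O./.., (2,1):+0/XX/../OO/.., (3,0):+0/XX/../O./O., (3,1):+0/XX/../O./.O
[XX/O./O./..] X move#3: (1,1):-1/XX/OX/O./.., (2,1):-1/XX/O./OX/.., (3,0):+0/XX/O./O./X.*, (3,1):-1/XX/O./O./.X
[XX/O./O./X.] O move#4: (1,1):+0/XX/OO/O./X.*, (2,1):+0/XX/O./OO/X., (3,1):+0/XX/O./O./XO
[XX/OO/O./X.] X move#5: (2,1):+0/XX/OO/OX/X.*, (3,1):+0/XX/OO/O./XX
[XX/OO/OX/X.] O move#6: (3,1):+0/XX/OO/OX/XO*
[XX/OO/OX/XO] end (terminal +0, X#7); searched .X/../O./.. to 6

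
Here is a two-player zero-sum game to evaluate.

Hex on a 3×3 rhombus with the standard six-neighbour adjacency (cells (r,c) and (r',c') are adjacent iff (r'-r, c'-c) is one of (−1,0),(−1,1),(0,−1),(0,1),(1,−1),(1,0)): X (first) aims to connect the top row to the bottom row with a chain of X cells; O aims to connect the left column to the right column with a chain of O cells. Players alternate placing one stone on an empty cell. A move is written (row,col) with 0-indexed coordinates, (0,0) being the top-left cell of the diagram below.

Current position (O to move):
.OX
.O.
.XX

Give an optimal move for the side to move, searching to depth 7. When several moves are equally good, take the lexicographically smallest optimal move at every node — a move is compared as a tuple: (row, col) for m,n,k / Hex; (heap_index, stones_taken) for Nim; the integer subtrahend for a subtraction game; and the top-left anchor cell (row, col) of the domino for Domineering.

O's best at [.OX/.O./.XX]: (1,2)

p1 O@[.OX/.O./.XX]: (0,0)[OOX/.O./.XX]-1 (1,0)[.OX/OO./.XX]-1 (1,2)[.OX/.OO/.XX]+1* (2,0)[.OX/.O./OXX]-1
p2 X@[.OX/.OO/.XX]: (0,0)[XOX/.OO/.XX]-1* (1,0)[.OX/XOO/.XX]-1 (2,0)[.OX/.OO/XXX]-1
p3 O@[XOX/.OO/.XX]: (1,0)[XOX/OOO/.XX]+1* (2,0)[XOX/.OO/OXX]+1
p4 X@[XOX/OOO/.XX] terminal -1; root [.OX/.O./.XX] d7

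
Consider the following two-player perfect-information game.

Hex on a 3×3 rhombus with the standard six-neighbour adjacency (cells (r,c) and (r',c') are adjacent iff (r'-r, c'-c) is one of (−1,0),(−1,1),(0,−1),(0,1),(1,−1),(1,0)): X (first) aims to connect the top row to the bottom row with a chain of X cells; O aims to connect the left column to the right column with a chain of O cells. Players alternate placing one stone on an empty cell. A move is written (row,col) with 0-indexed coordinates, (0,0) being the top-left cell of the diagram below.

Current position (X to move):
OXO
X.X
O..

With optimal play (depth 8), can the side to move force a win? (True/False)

p1 X@[OXO/X.X/O..]: (1,1)[OXO/XXX/O..]+1* (2,1)[OXO/X.X/OX.]-1 (2,2)[OXO/X.X/O.X]-1
p2 O@[OXO/XXX/O..]: (2,1)[OXO/XXX/OO.]-1* (2,2)[OXO/XXX/O.O]-1
p3 X@[OXO/XXX/OO.]: (2,2)[OXO/XXX/OOX]+1*
p4 O@[OXO/XXX/OOX] terminal -1; root [OXO/X.X/O..] d8

X winning at [OXO/X.X/O..]: True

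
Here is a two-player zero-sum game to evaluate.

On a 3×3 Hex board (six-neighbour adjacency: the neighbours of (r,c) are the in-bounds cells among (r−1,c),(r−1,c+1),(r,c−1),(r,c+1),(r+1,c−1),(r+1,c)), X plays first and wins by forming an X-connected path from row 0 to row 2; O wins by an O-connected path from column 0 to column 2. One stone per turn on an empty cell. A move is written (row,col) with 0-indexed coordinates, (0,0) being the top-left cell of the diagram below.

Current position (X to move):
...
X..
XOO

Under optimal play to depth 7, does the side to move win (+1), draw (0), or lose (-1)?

value(.../X../XOO, X) = +1

p1 X@[.../X../XOO]: (0,0)[X../X../XOO]+1* (0,1)[.X./X../XOO]+1 (0,2)[..X/X../XOO]+1 (1,1)[.../XX./XOO]+1 (1,2)[.../X.X/XOO]+1
p2 O@[X../X../XOO] terminal -1; root [.../X../XOO] d7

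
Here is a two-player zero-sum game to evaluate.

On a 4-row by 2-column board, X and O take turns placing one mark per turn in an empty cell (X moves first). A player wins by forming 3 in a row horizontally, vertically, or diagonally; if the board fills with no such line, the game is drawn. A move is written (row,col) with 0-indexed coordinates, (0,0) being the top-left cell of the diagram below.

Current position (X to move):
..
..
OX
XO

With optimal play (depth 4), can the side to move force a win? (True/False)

ply 1, X at ../../OX/XO | (0,0)=+0→X./../OX/XO*; (0,1)=+0→.X/../OX/XO; (1,0)=+0→../X./OX/XO; (1,1)=+0→../.X/OX/XO
ply 2, O at X./../OX/XO | (0,1)=+0→XO/../OX/XO*; (1,0)=+0→X./O./OX/XO; (1,1)=+0→X./.O/OX/XO
ply 3, X at XO/../OX/XO | (1,0)=+0→XO/X./OX/XO*; (1,1)=+0→XO/.X/OX/XO
ply 4, O at XO/X./OX/XO | (1,1)=+0→XO/XO/OX/XO*
ply 5: XO/XO/OX/XO is terminal +0 (X); from ../../OX/XO depth 4

X winning at [../../OX/XO]: False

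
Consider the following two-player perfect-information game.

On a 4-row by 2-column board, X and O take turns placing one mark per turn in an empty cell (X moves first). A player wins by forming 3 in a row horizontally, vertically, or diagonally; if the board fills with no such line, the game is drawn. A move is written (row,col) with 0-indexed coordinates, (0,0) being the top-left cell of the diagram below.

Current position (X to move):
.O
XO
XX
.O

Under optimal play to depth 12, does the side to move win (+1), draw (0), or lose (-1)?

value(.O/XO/XX/.O, X) = +1

[.O/XO/XX/.O] X move#1: (0,0):+1/XO/XO/XX/.O*, (3,0):+1/.O/XO/XX/XO
[XO/XO/XX/.O] end (terminal -1, O#2); searched .O/XO/XX/.O to 12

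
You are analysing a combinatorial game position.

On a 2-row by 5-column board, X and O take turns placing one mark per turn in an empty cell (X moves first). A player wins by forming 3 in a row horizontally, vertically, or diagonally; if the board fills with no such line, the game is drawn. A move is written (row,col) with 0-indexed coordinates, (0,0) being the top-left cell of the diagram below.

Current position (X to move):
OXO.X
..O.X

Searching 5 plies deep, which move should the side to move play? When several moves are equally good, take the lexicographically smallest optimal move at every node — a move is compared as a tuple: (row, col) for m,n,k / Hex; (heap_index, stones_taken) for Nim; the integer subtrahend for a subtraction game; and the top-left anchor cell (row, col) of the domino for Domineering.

p1 X@[OXO.X/..O.X]: (0,3)[OXOXX/..O.X]-1 (1,0)[OXO.X/X.O.X]+0* (1,1)[OXO.X/.XO.X]+0 (1,3)[OXO.X/..OXX]+0
p2 O@[OXO.X/X.O.X]: (0,3)[OXOOX/X.O.X]+0* (1,1)[OXO.X/XOO.X]+0 (1,3)[OXO.X/X.OOX]+0
p3 X@[OXOOX/X.O.X]: (1,1)[OXOOX/XXO.X]+0* (1,3)[OXOOX/X.OXX]+0
p4 O@[OXOOX/XXO.X]: (1,3)[OXOOX/XXOOX]+0*
p5 X@[OXOOX/XXOOX] terminal +0; root [OXO.X/..O.X] d5

X's best at [OXO.X/..O.X]: (1,0)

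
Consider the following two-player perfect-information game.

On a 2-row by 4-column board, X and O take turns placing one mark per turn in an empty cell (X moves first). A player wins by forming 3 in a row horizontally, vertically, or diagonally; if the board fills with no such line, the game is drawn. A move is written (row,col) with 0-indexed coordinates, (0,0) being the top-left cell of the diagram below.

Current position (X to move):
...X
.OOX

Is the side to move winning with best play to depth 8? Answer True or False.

ply 1, X at ...X/.OOX | (0,0)=-1→X..X/.OOX; (0,1)=-1→.X.X/.OOX; (0,2)=-1→..XX/.OOX; (1,0)=+0→...X/XOOX*
ply 2, O at ...X/XOOX | (0,0)=+0→O..X/XOOX*; (0,1)=+0→.O.X/XOOX; (0,2)=+0→..OX/XOOX
ply 3, X at O..X/XOOX | (0,1)=+0→OX.X/XOOX*; (0,2)=+0→O.XX/XOOX
ply 4, O at OX.X/XOOX | (0,2)=+0→OXOX/XOOX*
ply 5: OXOX/XOOX is terminal +0 (X); from ...X/.OOX depth 8

X winning at [...X/.OOX]: False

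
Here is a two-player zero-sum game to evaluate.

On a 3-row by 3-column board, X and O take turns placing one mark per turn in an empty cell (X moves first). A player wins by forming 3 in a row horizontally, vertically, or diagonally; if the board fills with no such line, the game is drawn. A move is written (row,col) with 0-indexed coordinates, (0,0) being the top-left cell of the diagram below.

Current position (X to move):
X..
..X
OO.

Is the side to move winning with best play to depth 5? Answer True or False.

X winning at [X../..X/OO.]: True

p1 X@[X../..X/OO.]: (0,1)[XX./..X/OO.]-1 (0,2)[X.X/..X/OO.]-1 (1,0)[X../X.X/OO.]-1 (1,1)[X../.XX/OO.]-1 (2,2)[X../..X/OOX]+1*
p2 O@[X../..X/OOX]: (0,1)[XO./..X/OOX]-1* (0,2)[X.O/..X/OOX]-1 (1,0)[X../O.X/OOX]-1 (1,1)[X../.OX/OOX]-1
p3 X@[XO./..X/OOX]: (0,2)[XOX/..X/OOX]+1* (1,0)[XO./X.X/OOX]-1 (1,1)[XO./.XX/OOX]+1
p4 O@[XOX/..X/OOX] terminal -1; root [X../..X/OO.] d5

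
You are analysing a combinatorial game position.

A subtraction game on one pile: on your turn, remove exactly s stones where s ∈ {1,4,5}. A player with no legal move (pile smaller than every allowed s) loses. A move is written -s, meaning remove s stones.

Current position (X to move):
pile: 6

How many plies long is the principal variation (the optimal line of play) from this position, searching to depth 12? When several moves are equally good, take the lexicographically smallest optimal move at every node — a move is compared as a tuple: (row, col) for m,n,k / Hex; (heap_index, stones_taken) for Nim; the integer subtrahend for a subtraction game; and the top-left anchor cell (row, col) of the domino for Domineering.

PV length from [6]: 3 plies

p1 X@[6]: -1[5]-1 -4[2]+1* -5[1]-1
p2 O@[2]: -1[1]-1*
p3 X@[1]: -1[0]+1*
p4 O@[0] terminal -1; root [6] d12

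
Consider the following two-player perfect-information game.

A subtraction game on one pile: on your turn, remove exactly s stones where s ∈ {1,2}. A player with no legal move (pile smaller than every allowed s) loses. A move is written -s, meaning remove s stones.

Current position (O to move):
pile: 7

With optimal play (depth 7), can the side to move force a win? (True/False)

O winning at [7]: True

p1 O@[7]: -1[6]+1* -2[5]-1
p2 X@[6]: -1[5]-1* -2[4]-1
p3 O@[5]: -1[4]-1 -2[3]+1*
p4 X@[3]: -1[2]-1* -2[1]-1
p5 O@[2]: -1[1]-1 -2[0]+1*
p6 X@[0] terminal -1; root [7] d7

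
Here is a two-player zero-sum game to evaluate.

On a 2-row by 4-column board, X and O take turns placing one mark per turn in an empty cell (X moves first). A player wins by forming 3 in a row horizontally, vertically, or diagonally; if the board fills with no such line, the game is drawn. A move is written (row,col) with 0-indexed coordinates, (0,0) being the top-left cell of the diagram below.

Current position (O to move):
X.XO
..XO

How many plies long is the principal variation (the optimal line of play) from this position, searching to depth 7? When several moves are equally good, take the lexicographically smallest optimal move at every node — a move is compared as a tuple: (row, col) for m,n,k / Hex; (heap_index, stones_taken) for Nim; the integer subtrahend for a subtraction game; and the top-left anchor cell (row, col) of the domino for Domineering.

PV length from [X.XO/..XO]: 3 plies

[X.XO/..XO] O move#1: (0,1):+0/XOXO/..XO*, (1,0):-1/X.XO/O.XO, (1,1):-1/X.XO/.OXO
[XOXO/..XO] X move#2: (1,0):+0/XOXO/X.XO*, (1,1):+0/XOXO/.XXO
[XOXO/X.XO] O move#3: (1,1):+0/XOXO/XOXO*
[XOXO/XOXO] end (terminal +0, X#4); searched X.XO/..XO to 7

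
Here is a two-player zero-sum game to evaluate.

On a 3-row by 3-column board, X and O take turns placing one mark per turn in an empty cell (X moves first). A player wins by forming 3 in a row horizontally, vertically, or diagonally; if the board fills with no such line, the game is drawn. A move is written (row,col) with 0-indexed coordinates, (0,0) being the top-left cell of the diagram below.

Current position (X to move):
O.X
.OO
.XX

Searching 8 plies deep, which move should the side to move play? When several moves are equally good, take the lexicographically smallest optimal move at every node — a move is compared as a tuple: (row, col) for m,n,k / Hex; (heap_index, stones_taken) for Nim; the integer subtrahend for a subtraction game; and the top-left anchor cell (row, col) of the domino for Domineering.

X's best at [O.X/.OO/.XX]: (2,0)

p1 X@[O.X/.OO/.XX]: (0,1)[OXX/.OO/.XX]-1 (1,0)[O.X/XOO/.XX]+0 (2,0)[O.X/.OO/XXX]+1*
p2 O@[O.X/.OO/XXX] terminal -1; root [O.X/.OO/.XX] d8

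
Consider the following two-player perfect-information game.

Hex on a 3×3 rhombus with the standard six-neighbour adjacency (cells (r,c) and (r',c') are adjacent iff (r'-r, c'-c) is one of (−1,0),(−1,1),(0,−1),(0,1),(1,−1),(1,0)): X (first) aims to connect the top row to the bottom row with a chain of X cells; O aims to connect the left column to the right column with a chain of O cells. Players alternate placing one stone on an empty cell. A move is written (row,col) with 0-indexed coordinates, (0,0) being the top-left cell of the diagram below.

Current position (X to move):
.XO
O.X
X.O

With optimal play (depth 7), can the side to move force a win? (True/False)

[.XO/O.X/X.O] X move#1: (0,0):-1/XXO/O.X/X.O, (1,1):+1/.XO/OXX/X.O*, (2,1):-1/.XO/O.X/XXO
[.XO/OXX/X.O] end (terminal -1, O#2); searched .XO/O.X/X.O to 7

X winning at [.XO/O.X/X.O]: True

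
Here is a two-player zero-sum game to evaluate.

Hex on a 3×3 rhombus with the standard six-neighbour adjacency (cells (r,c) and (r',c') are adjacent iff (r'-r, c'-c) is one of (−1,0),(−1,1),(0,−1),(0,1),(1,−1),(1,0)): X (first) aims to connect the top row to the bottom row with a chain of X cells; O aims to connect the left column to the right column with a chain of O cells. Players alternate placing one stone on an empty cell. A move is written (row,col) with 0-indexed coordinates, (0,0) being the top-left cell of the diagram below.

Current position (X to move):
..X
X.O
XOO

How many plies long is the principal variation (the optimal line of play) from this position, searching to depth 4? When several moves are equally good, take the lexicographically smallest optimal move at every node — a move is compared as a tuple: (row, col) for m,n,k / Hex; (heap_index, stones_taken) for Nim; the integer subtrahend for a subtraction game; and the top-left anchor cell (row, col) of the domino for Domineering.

p1 X@[..X/X.O/XOO]: (0,0)[X.X/X.O/XOO]+1* (0,1)[.XX/X.O/XOO]+1 (1,1)[..X/XXO/XOO]+1
p2 O@[X.X/X.O/XOO] terminal -1; root [..X/X.O/XOO] d4

PV length from [..X/X.O/XOO]: 1 ply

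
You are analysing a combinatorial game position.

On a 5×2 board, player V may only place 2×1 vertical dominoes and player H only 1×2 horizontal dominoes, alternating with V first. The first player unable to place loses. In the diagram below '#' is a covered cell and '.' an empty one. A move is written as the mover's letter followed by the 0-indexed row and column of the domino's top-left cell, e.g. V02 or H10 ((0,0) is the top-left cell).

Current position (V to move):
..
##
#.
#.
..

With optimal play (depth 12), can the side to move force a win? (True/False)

V winning at [../##/#./#./..]: False

[../##/#./#./..] V move#1: V21:-1/../##/##/##/..*, V31:-1/../##/#./##/.#
[../##/##/##/..] H move#2: H00:+1/##/##/##/##/..*, H40:+1/../##/##/##/##
[##/##/##/##/..] end (terminal -1, V#3); searched ../##/#./#./.. to 12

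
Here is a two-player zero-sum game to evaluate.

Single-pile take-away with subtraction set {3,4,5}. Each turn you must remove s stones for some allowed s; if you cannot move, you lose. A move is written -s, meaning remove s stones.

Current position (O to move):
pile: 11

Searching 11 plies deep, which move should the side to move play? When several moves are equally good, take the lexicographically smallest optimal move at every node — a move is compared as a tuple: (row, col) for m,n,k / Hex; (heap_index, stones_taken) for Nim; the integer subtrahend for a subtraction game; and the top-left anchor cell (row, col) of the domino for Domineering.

O's best at [11]: -3

ply 1, O at 11 | -3=+1→8*; -4=-1→7; -5=-1→6
ply 2, X at 8 | -3=-1→5*; -4=-1→4; -5=-1→3
ply 3, O at 5 | -3=+1→2*; -4=+1→1; -5=+1→0
ply 4: 2 is terminal -1 (X); from 11 depth 11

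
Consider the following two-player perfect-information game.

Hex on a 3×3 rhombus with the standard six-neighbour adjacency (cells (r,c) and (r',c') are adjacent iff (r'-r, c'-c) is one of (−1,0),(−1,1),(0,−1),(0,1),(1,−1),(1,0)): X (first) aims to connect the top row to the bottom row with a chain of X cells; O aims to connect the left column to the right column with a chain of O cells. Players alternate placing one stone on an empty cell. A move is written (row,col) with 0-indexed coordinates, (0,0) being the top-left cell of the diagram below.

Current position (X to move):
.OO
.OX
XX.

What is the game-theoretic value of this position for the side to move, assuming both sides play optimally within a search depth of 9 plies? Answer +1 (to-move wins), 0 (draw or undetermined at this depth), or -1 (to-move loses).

value(.OO/.OX/XX., X) = -1

ply 1, X at .OO/.OX/XX. | (0,0)=-1→XOO/.OX/XX.*; (1,0)=-1→.OO/XOX/XX.; (2,2)=-1→.OO/.OX/XXX
ply 2, O at XOO/.OX/XX. | (1,0)=+1→XOO/OOX/XX.*; (2,2)=-1→XOO/.OX/XXO
ply 3: XOO/OOX/XX. is terminal -1 (X); from .OO/.OX/XX. depth 9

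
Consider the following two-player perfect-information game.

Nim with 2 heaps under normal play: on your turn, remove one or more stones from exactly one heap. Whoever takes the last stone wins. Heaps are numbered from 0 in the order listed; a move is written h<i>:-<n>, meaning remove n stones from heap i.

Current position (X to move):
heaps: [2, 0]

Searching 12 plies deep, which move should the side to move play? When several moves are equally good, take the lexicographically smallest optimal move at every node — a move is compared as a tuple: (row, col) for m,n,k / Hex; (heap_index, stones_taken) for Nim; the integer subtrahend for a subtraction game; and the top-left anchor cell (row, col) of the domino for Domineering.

p1 X@[(2,0)]: h0:-1[(1,0)]-1 h0:-2[(0,0)]+1*
p2 O@[(0,0)] terminal -1; root [(2,0)] d12

X's best at [(2,0)]: h0:-2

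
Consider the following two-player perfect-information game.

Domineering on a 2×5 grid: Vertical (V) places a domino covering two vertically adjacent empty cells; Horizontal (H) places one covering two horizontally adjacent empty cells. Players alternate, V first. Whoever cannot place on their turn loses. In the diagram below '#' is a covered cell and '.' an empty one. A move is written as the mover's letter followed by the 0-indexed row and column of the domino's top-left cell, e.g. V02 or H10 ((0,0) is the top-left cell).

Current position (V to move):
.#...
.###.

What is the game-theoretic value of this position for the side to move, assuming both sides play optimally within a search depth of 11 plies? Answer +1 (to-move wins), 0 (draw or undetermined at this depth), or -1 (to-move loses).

value(.#.../.###., V) = +1

[.#.../.###.] V move#1: V00:-1/##.../####., V04:+1/.#..#/.####*
[.#..#/.####] H move#2: H02:-1/.####/.####*
[.####/.####] V move#3: V00:+1/#####/#####*
[#####/#####] end (terminal -1, H#4); searched .#.../.###. to 11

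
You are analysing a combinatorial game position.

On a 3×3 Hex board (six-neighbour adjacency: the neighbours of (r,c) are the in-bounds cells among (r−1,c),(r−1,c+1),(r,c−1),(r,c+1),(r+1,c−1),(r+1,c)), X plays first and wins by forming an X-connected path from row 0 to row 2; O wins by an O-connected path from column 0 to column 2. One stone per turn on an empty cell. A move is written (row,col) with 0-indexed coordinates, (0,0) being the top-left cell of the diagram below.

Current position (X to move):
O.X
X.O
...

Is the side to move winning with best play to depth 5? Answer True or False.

X winning at [O.X/X.O/...]: True

[O.X/X.O/...] X move#1: (0,1):-1/OXX/X.O/..., (1,1):+1/O.X/XXO/...*, (2,0):+1/O.X/X.O/X.., (2,1):-1/O.X/X.O/.X., (2,2):-1/O.X/X.O/..X
[O.X/XXO/...] O move#2: (0,1):-1/OOX/XXO/...*, (2,0):-1/O.X/XXO/O.., (2,1):-1/O.X/XXO/.O., (2,2):-1/O.X/XXO/..O
[OOX/XXO/...] X move#3: (2,0):+1/OOX/XXO/X..*, (2,1):+1/OOX/XXO/.X., (2,2):+1/OOX/XXO/..X
[OOX/XXO/X..] end (terminal -1, O#4); searched O.X/X.O/... to 5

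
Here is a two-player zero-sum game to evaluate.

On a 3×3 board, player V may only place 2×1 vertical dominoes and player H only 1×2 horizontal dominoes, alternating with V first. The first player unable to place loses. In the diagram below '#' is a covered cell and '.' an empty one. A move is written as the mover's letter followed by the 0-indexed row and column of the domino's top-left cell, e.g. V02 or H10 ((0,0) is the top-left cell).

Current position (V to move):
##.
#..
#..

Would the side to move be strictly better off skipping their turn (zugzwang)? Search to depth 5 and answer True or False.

ply 1, V at ##./#../#.. | V02=-1→###/#.#/#..; V11=+1→##./##./##.*; V12=+1→##./#.#/#.#
ply 2: ##./##./##. is terminal -1 (H); from ##./#../#.. depth 5
if V skipped the turn, H would face:
~ ply 1, H at ##./#../#.. | H11=+1→##./###/#..*; H21=-1→##./#../###
~ ply 2: ##./###/#.. is terminal -1 (V); from ##./#../#.. depth 5
compare (V): move=+1 vs pass=-1

zugzwang(##./#../#.., V) = False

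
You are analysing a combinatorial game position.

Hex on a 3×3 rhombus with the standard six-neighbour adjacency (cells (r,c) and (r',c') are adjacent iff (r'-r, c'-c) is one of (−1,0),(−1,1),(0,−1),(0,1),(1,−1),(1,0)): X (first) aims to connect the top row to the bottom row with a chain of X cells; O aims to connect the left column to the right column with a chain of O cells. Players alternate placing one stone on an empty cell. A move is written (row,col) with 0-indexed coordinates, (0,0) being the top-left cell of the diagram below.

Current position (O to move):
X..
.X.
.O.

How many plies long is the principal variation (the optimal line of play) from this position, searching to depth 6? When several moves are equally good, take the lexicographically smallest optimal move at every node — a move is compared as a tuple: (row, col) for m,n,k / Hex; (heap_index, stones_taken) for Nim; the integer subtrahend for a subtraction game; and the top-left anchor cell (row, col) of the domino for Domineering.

[X../.X./.O.] O move#1: (0,1):-1/XO./.X./.O., (0,2):-1/X.O/.X./.O., (1,0):-1/X../OX./.O., (1,2):-1/X../.XO/.O., (2,0):+1/X../.X./OO.*, (2,2):-1/X../.X./.OO
[X../.X./OO.] X move#2: (0,1):-1/XX./.X./OO.*, (0,2):-1/X.X/.X./OO., (1,0):-1/X../XX./OO., (1,2):-1/X../.XX/OO., (2,2):-1/X../.X./OOX
[XX./.X./OO.] O move#3: (0,2):+1/XXO/.X./OO.*, (1,0):+1/XX./OX./OO., (1,2):+1/XX./.XO/OO., (2,2):+1/XX./.X./OOO
[XXO/.X./OO.] X move#4: (1,0):-1/XXO/XX./OO.*, (1,2):-1/XXO/.XX/OO., (2,2):-1/XXO/.X./OOX
[XXO/XX./OO.] O move#5: (1,2):+1/XXO/XXO/OO.*, (2,2):+1/XXO/XX./OOO
[XXO/XXO/OO.] end (terminal -1, X#6); searched X../.X./.O. to 6

PV length from [X../.X./.O.]: 5 plies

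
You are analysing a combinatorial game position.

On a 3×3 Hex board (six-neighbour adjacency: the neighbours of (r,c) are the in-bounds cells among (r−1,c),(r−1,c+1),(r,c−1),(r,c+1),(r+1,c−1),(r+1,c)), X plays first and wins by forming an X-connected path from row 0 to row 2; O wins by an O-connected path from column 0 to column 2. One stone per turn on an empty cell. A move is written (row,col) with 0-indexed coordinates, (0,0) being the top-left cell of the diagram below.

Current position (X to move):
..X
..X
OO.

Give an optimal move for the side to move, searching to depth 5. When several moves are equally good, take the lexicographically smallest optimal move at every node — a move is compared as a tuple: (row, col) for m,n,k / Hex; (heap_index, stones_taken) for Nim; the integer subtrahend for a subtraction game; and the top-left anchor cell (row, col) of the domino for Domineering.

p1 X@[..X/..X/OO.]: (0,0)[X.X/..X/OO.]-1 (0,1)[.XX/..X/OO.]-1 (1,0)[..X/X.X/OO.]-1 (1,1)[..X/.XX/OO.]-1 (2,2)[..X/..X/OOX]+1*
p2 O@[..X/..X/OOX] terminal -1; root [..X/..X/OO.] d5

X's best at [..X/..X/OO.]: (2,2)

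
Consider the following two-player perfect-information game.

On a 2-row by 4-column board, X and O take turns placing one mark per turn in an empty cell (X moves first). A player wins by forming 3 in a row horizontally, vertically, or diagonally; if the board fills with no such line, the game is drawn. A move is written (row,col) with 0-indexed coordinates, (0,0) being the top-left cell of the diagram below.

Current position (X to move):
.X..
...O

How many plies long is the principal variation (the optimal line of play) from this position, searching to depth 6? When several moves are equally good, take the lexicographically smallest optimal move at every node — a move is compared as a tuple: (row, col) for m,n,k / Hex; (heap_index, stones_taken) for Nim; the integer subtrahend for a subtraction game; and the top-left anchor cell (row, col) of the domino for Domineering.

[.X../...O] X move#1: (0,0):+0/XX../...O, (0,2):+1/.XX./...O*, (0,3):+0/.X.X/...O, (1,0):+0/.X../X..O, (1,1):+0/.X../.X.O, (1,2):+0/.X../..XO
[.XX./...O] O move#2: (0,0):-1/OXX./...O*, (0,3):-1/.XXO/...O, (1,0):-1/.XX./O..O, (1,1):-1/.XX./.O.O, (1,2):-1/.XX./..OO
[OXX./...O] X move#3: (0,3):+1/OXXX/...O*, (1,0):+0/OXX./X..O, (1,1):+0/OXX./.X.O, (1,2):+0/OXX./..XO
[OXXX/...O] end (terminal -1, O#4); searched .X../...O to 6

PV length from [.X../...O]: 3 plies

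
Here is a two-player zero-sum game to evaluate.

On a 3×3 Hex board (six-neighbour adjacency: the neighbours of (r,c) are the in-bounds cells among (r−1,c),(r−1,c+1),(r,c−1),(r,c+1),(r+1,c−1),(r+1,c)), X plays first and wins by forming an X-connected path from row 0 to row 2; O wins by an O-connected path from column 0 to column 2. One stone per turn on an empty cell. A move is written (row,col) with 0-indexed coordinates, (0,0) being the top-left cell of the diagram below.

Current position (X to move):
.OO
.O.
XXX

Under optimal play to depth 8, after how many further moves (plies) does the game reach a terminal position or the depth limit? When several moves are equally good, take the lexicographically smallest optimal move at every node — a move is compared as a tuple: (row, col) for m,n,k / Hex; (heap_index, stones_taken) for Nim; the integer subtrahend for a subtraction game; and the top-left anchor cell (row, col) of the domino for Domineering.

p1 X@[.OO/.O./XXX]: (0,0)[XOO/.O./XXX]-1* (1,0)[.OO/XO./XXX]-1 (1,2)[.OO/.OX/XXX]-1
p2 O@[XOO/.O./XXX]: (1,0)[XOO/OO./XXX]+1* (1,2)[XOO/.OO/XXX]-1
p3 X@[XOO/OO./XXX] terminal -1; root [.OO/.O./XXX] d8

PV length from [.OO/.O./XXX]: 2 plies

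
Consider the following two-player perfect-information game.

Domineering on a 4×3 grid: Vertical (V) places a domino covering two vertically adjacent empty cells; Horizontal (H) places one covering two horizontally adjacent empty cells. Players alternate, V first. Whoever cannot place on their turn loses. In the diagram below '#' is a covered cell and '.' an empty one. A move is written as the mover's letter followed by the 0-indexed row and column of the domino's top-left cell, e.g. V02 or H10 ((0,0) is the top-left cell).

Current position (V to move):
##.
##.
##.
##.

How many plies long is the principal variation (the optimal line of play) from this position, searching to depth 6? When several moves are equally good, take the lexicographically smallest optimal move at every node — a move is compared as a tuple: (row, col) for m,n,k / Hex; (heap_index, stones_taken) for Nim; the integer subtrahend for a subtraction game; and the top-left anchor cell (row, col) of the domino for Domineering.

PV length from [##./##./##./##.]: 1 ply

p1 V@[##./##./##./##.]: V02[###/###/##./##.]+1* V12[##./###/###/##.]+1 V22[##./##./###/###]+1
p2 H@[###/###/##./##.] terminal -1; root [##./##./##./##.] d6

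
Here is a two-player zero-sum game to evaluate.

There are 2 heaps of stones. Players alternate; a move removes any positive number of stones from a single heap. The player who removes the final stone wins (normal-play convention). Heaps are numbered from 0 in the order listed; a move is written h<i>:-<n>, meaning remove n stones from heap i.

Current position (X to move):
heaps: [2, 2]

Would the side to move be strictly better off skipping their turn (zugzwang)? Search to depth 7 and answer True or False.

zugzwang((2,2), X) = True

p1 X@[(2,2)]: h0:-1[(1,2)]-1* h0:-2[(0,2)]-1 h1:-1[(2,1)]-1 h1:-2[(2,0)]-1
p2 O@[(1,2)]: h0:-1[(0,2)]-1 h1:-1[(1,1)]+1* h1:-2[(1,0)]-1
p3 X@[(1,1)]: h0:-1[(0,1)]-1* h1:-1[(1,0)]-1
p4 O@[(0,1)]: h1:-1[(0,0)]+1*
p5 X@[(0,0)] terminal -1; root [(2,2)] d7
if X skipped the turn, O would face:
~ p1 O@[(2,2)]: h0:-1[(1,2)]-1* h0:-2[(0,2)]-1 h1:-1[(2,1)]-1 h1:-2[(2,0)]-1
~ p2 X@[(1,2)]: h0:-1[(0,2)]-1 h1:-1[(1,1)]+1* h1:-2[(1,0)]-1
~ p3 O@[(1,1)]: h0:-1[(0,1)]-1* h1:-1[(1,0)]-1
~ p4 X@[(0,1)]: h1:-1[(0,0)]+1*
~ p5 O@[(0,0)] terminal -1; root [(2,2)] d7
compare (X): move=-1 vs pass=+1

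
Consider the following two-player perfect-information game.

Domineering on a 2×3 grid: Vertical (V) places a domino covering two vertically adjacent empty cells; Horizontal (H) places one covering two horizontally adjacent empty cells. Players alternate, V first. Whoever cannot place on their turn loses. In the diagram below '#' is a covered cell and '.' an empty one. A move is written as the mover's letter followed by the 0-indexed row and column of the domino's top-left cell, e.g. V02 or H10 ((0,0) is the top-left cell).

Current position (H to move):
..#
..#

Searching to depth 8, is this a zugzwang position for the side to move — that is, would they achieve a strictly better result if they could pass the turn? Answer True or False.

[..#/..#] H move#1: H00:+1/###/..#*, H10:+1/..#/###
[###/..#] end (terminal -1, V#2); searched ..#/..# to 8
suppose H passes — search the same position with V to move:
pass> [..#/..#] V move#1: V00:+1/#.#/#.#*, V01:+1/.##/.##
pass> [#.#/#.#] end (terminal -1, H#2); searched ..#/..# to 8
for H: play +1, pass -1

zugzwang(..#/..#, H) = False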